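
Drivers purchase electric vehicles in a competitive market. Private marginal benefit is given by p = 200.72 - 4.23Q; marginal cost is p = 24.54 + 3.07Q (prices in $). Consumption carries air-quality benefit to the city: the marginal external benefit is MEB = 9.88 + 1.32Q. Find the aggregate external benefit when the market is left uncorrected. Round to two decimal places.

$622.87

Market equilibrium (private): 24.54 + 3.07Q = 200.72 - 4.23Q → Q_m = 24.1342.
Total external benefit = ∫₀^{Q_m} (9.88 + 1.32Q) dQ = 9.88×24.1342 + ½×1.32×24.1342² = 622.8692.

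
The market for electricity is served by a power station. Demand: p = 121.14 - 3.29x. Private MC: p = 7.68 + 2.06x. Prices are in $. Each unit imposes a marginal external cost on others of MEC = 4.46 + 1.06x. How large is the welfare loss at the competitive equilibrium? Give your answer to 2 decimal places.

DWL = $56.61

Market equilibrium (private): 7.68 + 2.06x = 121.14 - 3.29x → x_m = 21.2075.
Social marginal cost = private MC + MEC = 12.14 + 3.12x.
Set SMC = demand: 12.14 + 3.12x = 121.14 - 3.29x → x* = 17.0047.
The welfare-loss triangle has base |x_m − x*| and height MEC(x_m) (the vertical gap between SMC and demand is zero at x* and MEC at x_m).
DWL = ½ × 4.2028 × 26.9399 = 56.6115.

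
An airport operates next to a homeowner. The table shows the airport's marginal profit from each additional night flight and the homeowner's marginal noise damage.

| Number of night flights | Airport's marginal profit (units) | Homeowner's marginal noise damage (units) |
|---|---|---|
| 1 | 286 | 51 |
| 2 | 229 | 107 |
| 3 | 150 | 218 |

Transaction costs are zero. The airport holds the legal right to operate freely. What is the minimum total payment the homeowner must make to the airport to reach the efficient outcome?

Left alone the airport would choose level 3 (marginal profit stays positive).
Efficient level: k* = 2 (marginal profit ≥ marginal noise damage through 2).
The homeowner must at least cover the airport's forgone profit from cutting 3→2: 150 = 150.

150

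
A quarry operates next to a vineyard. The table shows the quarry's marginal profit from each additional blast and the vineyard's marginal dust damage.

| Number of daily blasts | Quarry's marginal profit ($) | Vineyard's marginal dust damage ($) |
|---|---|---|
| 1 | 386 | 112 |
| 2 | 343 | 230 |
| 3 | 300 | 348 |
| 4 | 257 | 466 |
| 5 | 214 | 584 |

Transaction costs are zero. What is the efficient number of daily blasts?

2

Bargaining reaches the level where marginal profit last exceeds marginal dust damage.
That holds through level 2 (343 ≥ 230) but not at 3 (300 < 348).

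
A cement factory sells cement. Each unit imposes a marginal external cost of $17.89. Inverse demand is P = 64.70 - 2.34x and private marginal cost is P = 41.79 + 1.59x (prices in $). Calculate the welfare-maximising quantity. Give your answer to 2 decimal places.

x* = 1.28

Social marginal cost = private MC + MEC = 59.68 + 1.59x.
Set SMC = demand: 59.68 + 1.59x = 64.70 - 2.34x → x* = 1.2774.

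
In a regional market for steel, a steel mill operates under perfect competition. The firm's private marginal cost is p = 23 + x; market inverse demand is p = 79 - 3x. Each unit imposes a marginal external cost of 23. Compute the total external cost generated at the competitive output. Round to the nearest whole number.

Market equilibrium (private): 23 + x = 79 - 3x → x_m = 14.0000.
Total external cost = MEC × x_m = 23 × 14.0000 = 322.0000.

322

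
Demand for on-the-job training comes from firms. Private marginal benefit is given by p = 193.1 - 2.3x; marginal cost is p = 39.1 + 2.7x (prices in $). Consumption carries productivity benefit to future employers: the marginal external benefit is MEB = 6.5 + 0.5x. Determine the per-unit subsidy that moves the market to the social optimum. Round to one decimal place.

Social marginal benefit = demand + MEB = 199.6 - 1.8x.
Set SMB = MC: 199.6 - 1.8x = 39.1 + 2.7x → x* = 35.6667.
The Pigouvian subsidy equals MEB at x*: 6.5 + 0.5×35.6667 = 24.3334.

subsidy = $24.3 per unit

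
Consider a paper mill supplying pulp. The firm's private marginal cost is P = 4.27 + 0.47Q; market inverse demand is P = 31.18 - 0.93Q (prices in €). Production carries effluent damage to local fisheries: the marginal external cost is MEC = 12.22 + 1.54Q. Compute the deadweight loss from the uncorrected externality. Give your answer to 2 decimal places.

Market equilibrium (private): 4.27 + 0.47Q = 31.18 - 0.93Q → Q_m = 19.2214.
Social marginal cost = private MC + MEC = 16.49 + 2.01Q.
Set SMC = demand: 16.49 + 2.01Q = 31.18 - 0.93Q → Q* = 4.9966.
The welfare-loss triangle has base |Q_m − Q*| and height MEC(Q_m) (the vertical gap between SMC and demand is zero at Q* and MEC at Q_m).
DWL = ½ × 14.2248 × 41.8210 = 297.4477.

DWL = €297.45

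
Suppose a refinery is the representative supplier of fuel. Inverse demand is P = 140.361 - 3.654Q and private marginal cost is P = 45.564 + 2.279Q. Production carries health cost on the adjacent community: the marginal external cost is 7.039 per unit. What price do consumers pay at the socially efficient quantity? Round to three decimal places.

Social marginal cost = private MC + MEC = 52.603 + 2.279Q.
Set SMC = demand: 52.603 + 2.279Q = 140.361 - 3.654Q → Q* = 14.7915.
Consumer price on the demand curve at Q*: 140.361 − 3.654×14.7915 = 86.3129.

P = 86.313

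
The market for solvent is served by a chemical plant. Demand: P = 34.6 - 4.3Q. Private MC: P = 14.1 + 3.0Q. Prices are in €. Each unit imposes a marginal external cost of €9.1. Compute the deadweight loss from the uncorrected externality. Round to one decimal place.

DWL = €5.7

Market equilibrium (private): 14.1 + 3.0Q = 34.6 - 4.3Q → Q_m = 2.8082.
Social marginal cost = private MC + MEC = 23.2 + 3.0Q.
Set SMC = demand: 23.2 + 3.0Q = 34.6 - 4.3Q → Q* = 1.5616.
Between Q* and Q_m the wedge SMC − demand runs linearly from 0 to MEC(Q_m), so the loss is a triangle.
DWL = ½ × 1.2466 × 9.1000 = 5.6720.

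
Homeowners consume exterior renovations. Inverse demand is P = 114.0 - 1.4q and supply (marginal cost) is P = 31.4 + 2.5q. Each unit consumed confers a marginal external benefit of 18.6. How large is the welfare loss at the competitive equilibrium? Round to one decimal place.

Market equilibrium (private): 31.4 + 2.5q = 114.0 - 1.4q → q_m = 21.1795.
Social marginal benefit = demand + MEB = 132.6 - 1.4q.
Set SMB = MC: 132.6 - 1.4q = 31.4 + 2.5q → q* = 25.9487.
The loss is the area between SMB and MC from q* to q_m; with linear curves that's a triangle of height MEB(q_m).
DWL = ½ × 4.7692 × 18.6000 = 44.3536.

DWL = 44.4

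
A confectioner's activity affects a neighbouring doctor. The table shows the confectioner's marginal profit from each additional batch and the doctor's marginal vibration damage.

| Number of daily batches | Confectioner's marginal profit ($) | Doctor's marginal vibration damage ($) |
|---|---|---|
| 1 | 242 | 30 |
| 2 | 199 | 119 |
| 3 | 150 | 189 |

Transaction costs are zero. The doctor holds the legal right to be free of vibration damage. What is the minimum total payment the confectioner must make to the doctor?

$149

Efficient level: marginal profit ≥ marginal vibration damage through level 2, so k* = 2.
With the doctor holding the right, the confectioner must at least compensate total damage at k*: 30 + 119 = 149.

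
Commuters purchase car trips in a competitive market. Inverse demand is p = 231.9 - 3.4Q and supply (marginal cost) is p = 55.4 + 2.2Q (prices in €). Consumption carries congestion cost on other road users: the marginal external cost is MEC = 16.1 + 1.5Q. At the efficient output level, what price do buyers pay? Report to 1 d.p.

P = €155.1

Social marginal benefit = demand − MEC = 215.8 - 4.9Q.
Set SMB = MC: 215.8 - 4.9Q = 55.4 + 2.2Q → Q* = 22.5915.
Consumer price on the demand curve at Q*: 231.9 − 3.4×22.5915 = 155.0889.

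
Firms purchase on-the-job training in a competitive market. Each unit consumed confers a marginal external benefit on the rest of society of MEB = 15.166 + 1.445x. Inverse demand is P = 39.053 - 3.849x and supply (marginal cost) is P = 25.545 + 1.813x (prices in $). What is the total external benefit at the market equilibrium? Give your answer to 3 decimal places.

Market equilibrium (private): 25.545 + 1.813x = 39.053 - 3.849x → x_m = 2.3857.
Total external benefit = ∫₀^{x_m} (15.166 + 1.445x) dx = 15.166×2.3857 + ½×1.445×2.3857² = 40.2937.

$40.294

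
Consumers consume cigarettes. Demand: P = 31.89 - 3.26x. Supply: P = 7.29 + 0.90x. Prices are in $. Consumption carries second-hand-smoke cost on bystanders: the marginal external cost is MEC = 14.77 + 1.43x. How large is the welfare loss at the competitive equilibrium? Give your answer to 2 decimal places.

DWL = $48.25

Market equilibrium (private): 7.29 + 0.90x = 31.89 - 3.26x → x_m = 5.9135.
Social marginal benefit = demand − MEC = 17.12 - 4.69x.
Set SMB = MC: 17.12 - 4.69x = 7.29 + 0.90x → x* = 1.7585.
Height of the DWL triangle at x_m is MC(x_m) − SMB(x_m) = MEC(x_m) = 23.2263.
DWL = ½ × 4.1550 × 23.2263 = 48.2526.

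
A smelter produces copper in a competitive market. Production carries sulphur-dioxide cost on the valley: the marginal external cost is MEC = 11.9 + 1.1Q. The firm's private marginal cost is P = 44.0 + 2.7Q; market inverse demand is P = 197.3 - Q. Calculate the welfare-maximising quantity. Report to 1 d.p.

Social marginal cost = private MC + MEC = 55.9 + 3.8Q.
Set SMC = demand: 55.9 + 3.8Q = 197.3 - Q → Q* = 29.4583.

Q* = 29.5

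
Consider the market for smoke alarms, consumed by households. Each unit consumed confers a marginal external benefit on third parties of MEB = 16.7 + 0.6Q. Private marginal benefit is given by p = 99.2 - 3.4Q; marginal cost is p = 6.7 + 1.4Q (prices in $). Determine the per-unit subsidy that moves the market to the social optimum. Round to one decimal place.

subsidy = $32.3 per unit

Social marginal benefit = demand + MEB = 115.9 - 2.8Q.
Set SMB = MC: 115.9 - 2.8Q = 6.7 + 1.4Q → Q* = 26.0000.
The Pigouvian subsidy equals MEB at Q*: 16.7 + 0.6×26.0000 = 32.3000.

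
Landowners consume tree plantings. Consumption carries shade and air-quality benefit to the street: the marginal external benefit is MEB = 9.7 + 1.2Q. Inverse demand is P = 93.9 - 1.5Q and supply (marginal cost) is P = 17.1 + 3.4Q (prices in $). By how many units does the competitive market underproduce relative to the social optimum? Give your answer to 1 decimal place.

7.7 units

Market equilibrium (private): 17.1 + 3.4Q = 93.9 - 1.5Q → Q_m = 15.6735.
Social marginal benefit = demand + MEB = 103.6 - 0.3Q.
Set SMB = MC: 103.6 - 0.3Q = 17.1 + 3.4Q → Q* = 23.3784.
Gap = |15.6735 − 23.3784| = 7.7049.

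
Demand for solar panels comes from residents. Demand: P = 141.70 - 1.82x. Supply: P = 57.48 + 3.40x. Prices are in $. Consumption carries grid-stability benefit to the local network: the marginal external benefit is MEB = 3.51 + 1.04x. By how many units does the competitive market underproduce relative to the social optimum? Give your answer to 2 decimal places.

Market equilibrium (private): 57.48 + 3.40x = 141.70 - 1.82x → x_m = 16.1341.
Social marginal benefit = demand + MEB = 145.21 - 0.78x.
Set SMB = MC: 145.21 - 0.78x = 57.48 + 3.40x → x* = 20.9880.
Gap = |16.1341 − 20.9880| = 4.8539.

4.85 units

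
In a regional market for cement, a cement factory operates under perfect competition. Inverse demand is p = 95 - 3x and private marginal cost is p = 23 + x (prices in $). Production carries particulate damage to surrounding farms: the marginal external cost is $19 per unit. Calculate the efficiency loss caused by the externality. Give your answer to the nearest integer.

Market equilibrium (private): 23 + x = 95 - 3x → x_m = 18.0000.
Social marginal cost = private MC + MEC = 42 + x.
Set SMC = demand: 42 + x = 95 - 3x → x* = 13.2500.
Height of the DWL triangle at x_m is SMC(x_m) − demand(x_m) = MEC(x_m) = 19.0000.
DWL = ½ × 4.7500 × 19.0000 = 45.1250.

DWL = $45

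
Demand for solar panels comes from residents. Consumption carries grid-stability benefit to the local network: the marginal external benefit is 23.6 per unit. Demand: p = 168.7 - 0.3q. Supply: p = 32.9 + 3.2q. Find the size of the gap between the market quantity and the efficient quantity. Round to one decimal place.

6.7 units

Market equilibrium (private): 32.9 + 3.2q = 168.7 - 0.3q → q_m = 38.8000.
Social marginal benefit = demand + MEB = 192.3 - 0.3q.
Set SMB = MC: 192.3 - 0.3q = 32.9 + 3.2q → q* = 45.5429.
Gap = |38.8000 − 45.5429| = 6.7429.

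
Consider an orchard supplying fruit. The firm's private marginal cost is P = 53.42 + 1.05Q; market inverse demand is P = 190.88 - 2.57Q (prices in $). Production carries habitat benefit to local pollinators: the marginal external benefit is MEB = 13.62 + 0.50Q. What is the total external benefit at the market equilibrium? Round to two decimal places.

$877.66

Market equilibrium (private): 53.42 + 1.05Q = 190.88 - 2.57Q → Q_m = 37.9724.
Total external benefit = ∫₀^{Q_m} (13.62 + 0.50Q) dQ = 13.62×37.9724 + ½×0.50×37.9724² = 877.6599.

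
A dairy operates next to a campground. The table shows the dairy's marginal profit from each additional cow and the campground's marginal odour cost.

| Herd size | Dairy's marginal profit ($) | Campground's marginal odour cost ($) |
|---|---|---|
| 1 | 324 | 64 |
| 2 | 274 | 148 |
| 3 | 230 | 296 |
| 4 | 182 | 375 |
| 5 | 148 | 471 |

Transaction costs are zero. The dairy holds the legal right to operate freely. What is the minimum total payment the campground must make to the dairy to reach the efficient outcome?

Left alone the dairy would choose level 5 (marginal profit stays positive).
Efficient level: k* = 2 (marginal profit ≥ marginal odour cost through 2).
The campground must at least cover the dairy's forgone profit from cutting 5→2: 230 + 182 + 148 = 560.

$560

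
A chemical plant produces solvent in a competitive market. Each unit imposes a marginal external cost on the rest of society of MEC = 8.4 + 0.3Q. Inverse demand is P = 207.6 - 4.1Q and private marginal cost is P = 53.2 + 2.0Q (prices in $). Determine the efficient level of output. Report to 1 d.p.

Q* = 22.8

Social marginal cost = private MC + MEC = 61.6 + 2.3Q.
Set SMC = demand: 61.6 + 2.3Q = 207.6 - 4.1Q → Q* = 22.8125.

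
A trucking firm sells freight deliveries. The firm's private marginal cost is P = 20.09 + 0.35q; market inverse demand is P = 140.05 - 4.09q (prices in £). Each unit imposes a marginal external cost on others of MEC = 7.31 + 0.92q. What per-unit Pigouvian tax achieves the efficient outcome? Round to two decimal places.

tax = £26.65 per unit

Social marginal cost = private MC + MEC = 27.40 + 1.27q.
Set SMC = demand: 27.40 + 1.27q = 140.05 - 4.09q → q* = 21.0168.
The Pigouvian tax equals MEC at q*: 7.31 + 0.92×21.0168 = 26.6455.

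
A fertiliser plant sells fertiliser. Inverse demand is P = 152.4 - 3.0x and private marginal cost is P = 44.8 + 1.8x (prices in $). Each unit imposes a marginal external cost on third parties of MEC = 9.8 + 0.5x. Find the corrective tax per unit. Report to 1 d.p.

Social marginal cost = private MC + MEC = 54.6 + 2.3x.
Set SMC = demand: 54.6 + 2.3x = 152.4 - 3.0x → x* = 18.4528.
The Pigouvian tax equals MEC at x*: 9.8 + 0.5×18.4528 = 19.0264.

tax = $19.0 per unit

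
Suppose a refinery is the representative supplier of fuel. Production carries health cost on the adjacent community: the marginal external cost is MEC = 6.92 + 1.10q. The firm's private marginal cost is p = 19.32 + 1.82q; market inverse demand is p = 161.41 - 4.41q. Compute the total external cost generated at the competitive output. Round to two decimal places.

443.92

Market equilibrium (private): 19.32 + 1.82q = 161.41 - 4.41q → q_m = 22.8074.
Total external cost = ∫₀^{q_m} (6.92 + 1.10q) dq = 6.92×22.8074 + ½×1.10×22.8074² = 443.9248.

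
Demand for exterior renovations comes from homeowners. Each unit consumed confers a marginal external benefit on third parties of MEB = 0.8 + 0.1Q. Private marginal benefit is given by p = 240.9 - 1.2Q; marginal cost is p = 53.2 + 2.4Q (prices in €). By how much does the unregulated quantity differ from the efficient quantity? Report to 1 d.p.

Market equilibrium (private): 53.2 + 2.4Q = 240.9 - 1.2Q → Q_m = 52.1389.
Social marginal benefit = demand + MEB = 241.7 - 1.1Q.
Set SMB = MC: 241.7 - 1.1Q = 53.2 + 2.4Q → Q* = 53.8571.
Gap = |52.1389 − 53.8571| = 1.7182.

1.7 units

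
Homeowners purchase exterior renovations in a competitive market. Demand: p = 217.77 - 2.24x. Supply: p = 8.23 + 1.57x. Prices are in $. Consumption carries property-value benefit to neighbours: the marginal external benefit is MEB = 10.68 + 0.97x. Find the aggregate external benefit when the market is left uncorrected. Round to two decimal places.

$2054.36

Market equilibrium (private): 8.23 + 1.57x = 217.77 - 2.24x → x_m = 54.9974.
Total external benefit = ∫₀^{x_m} (10.68 + 0.97x) dx = 10.68×54.9974 + ½×0.97×54.9974² = 2054.3585.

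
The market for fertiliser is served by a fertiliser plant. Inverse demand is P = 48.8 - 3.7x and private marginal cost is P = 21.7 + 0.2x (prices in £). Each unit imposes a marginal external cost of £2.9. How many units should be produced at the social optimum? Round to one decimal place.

Social marginal cost = private MC + MEC = 24.6 + 0.2x.
Set SMC = demand: 24.6 + 0.2x = 48.8 - 3.7x → x* = 6.2051.

x* = 6.2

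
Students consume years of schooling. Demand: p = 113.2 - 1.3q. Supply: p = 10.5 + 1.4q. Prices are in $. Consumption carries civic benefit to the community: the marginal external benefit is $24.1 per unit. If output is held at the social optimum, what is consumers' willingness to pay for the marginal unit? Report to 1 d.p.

Social marginal benefit = demand + MEB = 137.3 - 1.3q.
Set SMB = MC: 137.3 - 1.3q = 10.5 + 1.4q → q* = 46.9630.
Consumer price on the demand curve at q*: 113.2 − 1.3×46.9630 = 52.1481.

P = $52.1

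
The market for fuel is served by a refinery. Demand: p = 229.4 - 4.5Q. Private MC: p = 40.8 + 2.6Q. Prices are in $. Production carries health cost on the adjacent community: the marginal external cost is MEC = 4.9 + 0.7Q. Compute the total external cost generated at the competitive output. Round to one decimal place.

Market equilibrium (private): 40.8 + 2.6Q = 229.4 - 4.5Q → Q_m = 26.5634.
Total external cost = ∫₀^{Q_m} (4.9 + 0.7Q) dQ = 4.9×26.5634 + ½×0.7×26.5634² = 377.1256.

$377.1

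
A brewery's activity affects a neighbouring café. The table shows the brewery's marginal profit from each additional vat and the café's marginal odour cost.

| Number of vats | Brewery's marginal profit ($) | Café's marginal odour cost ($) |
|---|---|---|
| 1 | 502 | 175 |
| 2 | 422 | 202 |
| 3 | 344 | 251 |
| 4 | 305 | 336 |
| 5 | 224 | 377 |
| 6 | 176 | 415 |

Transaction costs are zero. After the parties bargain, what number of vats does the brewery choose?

3

Bargaining reaches the level where marginal profit last exceeds marginal odour cost.
That holds through level 3 (344 ≥ 251) but not at 4 (305 < 336).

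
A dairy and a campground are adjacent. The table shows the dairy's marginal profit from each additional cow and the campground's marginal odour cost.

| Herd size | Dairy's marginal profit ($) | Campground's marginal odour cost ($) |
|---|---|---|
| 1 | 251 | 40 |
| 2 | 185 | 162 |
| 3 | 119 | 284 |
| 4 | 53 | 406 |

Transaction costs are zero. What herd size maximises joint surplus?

2

Bargaining reaches the level where marginal profit last exceeds marginal odour cost.
That holds through level 2 (185 ≥ 162) but not at 3 (119 < 284).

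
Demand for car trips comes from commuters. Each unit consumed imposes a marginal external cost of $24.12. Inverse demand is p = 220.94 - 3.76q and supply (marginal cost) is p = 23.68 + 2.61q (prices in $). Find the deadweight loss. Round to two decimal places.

DWL = $45.67

Market equilibrium (private): 23.68 + 2.61q = 220.94 - 3.76q → q_m = 30.9670.
Social marginal benefit = demand − MEC = 196.82 - 3.76q.
Set SMB = MC: 196.82 - 3.76q = 23.68 + 2.61q → q* = 27.1805.
The loss is the area between SMB and MC from q* to q_m; with linear curves that's a triangle of height MEC(q_m).
DWL = ½ × 3.7865 × 24.1200 = 45.6652.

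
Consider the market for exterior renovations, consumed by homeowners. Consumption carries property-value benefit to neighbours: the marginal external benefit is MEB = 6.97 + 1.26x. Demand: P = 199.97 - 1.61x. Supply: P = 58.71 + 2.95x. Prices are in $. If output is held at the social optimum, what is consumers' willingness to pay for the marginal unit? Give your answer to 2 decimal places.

Social marginal benefit = demand + MEB = 206.94 - 0.35x.
Set SMB = MC: 206.94 - 0.35x = 58.71 + 2.95x → x* = 44.9182.
Consumer price on the demand curve at x*: 199.97 − 1.61×44.9182 = 127.6517.

P = $127.65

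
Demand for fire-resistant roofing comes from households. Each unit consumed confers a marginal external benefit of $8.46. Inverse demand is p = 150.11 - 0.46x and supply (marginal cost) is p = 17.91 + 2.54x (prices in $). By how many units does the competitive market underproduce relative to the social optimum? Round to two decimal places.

2.82 units

Market equilibrium (private): 17.91 + 2.54x = 150.11 - 0.46x → x_m = 44.0667.
Social marginal benefit = demand + MEB = 158.57 - 0.46x.
Set SMB = MC: 158.57 - 0.46x = 17.91 + 2.54x → x* = 46.8867.
Gap = |44.0667 − 46.8867| = 2.8200.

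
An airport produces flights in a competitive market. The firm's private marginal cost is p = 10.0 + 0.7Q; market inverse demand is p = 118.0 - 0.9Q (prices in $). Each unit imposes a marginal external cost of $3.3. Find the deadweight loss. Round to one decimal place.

Market equilibrium (private): 10.0 + 0.7Q = 118.0 - 0.9Q → Q_m = 67.5000.
Social marginal cost = private MC + MEC = 13.3 + 0.7Q.
Set SMC = demand: 13.3 + 0.7Q = 118.0 - 0.9Q → Q* = 65.4375.
The welfare-loss triangle has base |Q_m − Q*| and height MEC(Q_m) (the vertical gap between SMC and demand is zero at Q* and MEC at Q_m).
DWL = ½ × 2.0625 × 3.3000 = 3.4031.

DWL = $3.4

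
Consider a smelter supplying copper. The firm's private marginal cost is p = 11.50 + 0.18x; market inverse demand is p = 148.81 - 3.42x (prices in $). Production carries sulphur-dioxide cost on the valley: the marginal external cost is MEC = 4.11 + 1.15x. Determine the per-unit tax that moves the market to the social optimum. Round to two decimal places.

Social marginal cost = private MC + MEC = 15.61 + 1.33x.
Set SMC = demand: 15.61 + 1.33x = 148.81 - 3.42x → x* = 28.0421.
The Pigouvian tax equals MEC at x*: 4.11 + 1.15×28.0421 = 36.3584.

tax = $36.36 per unit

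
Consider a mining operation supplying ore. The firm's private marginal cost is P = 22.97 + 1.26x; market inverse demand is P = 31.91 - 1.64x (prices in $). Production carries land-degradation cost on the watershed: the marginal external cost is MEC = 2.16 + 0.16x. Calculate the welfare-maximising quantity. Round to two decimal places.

Social marginal cost = private MC + MEC = 25.13 + 1.42x.
Set SMC = demand: 25.13 + 1.42x = 31.91 - 1.64x → x* = 2.2157.

x* = 2.22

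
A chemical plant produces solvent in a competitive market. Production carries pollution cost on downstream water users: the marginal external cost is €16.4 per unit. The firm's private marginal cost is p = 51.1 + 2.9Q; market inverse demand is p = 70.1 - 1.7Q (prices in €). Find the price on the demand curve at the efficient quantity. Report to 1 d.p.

Social marginal cost = private MC + MEC = 67.5 + 2.9Q.
Set SMC = demand: 67.5 + 2.9Q = 70.1 - 1.7Q → Q* = 0.5652.
Consumer price on the demand curve at Q*: 70.1 − 1.7×0.5652 = 69.1392.

P = €69.1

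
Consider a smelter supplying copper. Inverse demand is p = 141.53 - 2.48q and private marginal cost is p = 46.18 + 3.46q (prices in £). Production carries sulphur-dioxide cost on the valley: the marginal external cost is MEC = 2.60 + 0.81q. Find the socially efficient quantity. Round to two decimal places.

q* = 13.74

Social marginal cost = private MC + MEC = 48.78 + 4.27q.
Set SMC = demand: 48.78 + 4.27q = 141.53 - 2.48q → q* = 13.7407.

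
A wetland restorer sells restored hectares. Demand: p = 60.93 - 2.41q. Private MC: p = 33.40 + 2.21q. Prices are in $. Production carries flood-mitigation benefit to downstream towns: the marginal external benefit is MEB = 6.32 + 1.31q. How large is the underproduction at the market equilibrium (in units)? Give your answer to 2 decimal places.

Market equilibrium (private): 33.40 + 2.21q = 60.93 - 2.41q → q_m = 5.9589.
Social marginal cost = private MC − MEB = 27.08 + 0.90q.
Set SMC = demand: 27.08 + 0.90q = 60.93 - 2.41q → q* = 10.2266.
Gap = |5.9589 − 10.2266| = 4.2677.

4.27 units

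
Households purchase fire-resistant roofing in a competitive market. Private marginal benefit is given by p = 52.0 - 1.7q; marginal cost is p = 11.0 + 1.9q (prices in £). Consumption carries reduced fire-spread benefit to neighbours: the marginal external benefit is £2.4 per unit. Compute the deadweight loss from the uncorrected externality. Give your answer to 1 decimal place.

DWL = £0.8

Market equilibrium (private): 11.0 + 1.9q = 52.0 - 1.7q → q_m = 11.3889.
Social marginal benefit = demand + MEB = 54.4 - 1.7q.
Set SMB = MC: 54.4 - 1.7q = 11.0 + 1.9q → q* = 12.0556.
Between q* and q_m the wedge SMB − MC runs linearly from 0 to MEB(q_m), so the loss is a triangle.
DWL = ½ × 0.6667 × 2.4000 = 0.8000.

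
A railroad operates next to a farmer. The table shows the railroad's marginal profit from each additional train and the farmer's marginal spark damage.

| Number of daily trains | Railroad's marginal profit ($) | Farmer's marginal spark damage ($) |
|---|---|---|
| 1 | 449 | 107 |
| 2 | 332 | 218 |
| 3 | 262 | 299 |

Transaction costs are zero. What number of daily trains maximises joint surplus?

Bargaining reaches the level where marginal profit last exceeds marginal spark damage.
That holds through level 2 (332 ≥ 218) but not at 3 (262 < 299).

2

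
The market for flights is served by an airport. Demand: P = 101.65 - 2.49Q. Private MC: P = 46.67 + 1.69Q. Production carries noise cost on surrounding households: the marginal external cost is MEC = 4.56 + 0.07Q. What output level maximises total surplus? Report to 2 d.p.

Q* = 11.86

Social marginal cost = private MC + MEC = 51.23 + 1.76Q.
Set SMC = demand: 51.23 + 1.76Q = 101.65 - 2.49Q → Q* = 11.8635.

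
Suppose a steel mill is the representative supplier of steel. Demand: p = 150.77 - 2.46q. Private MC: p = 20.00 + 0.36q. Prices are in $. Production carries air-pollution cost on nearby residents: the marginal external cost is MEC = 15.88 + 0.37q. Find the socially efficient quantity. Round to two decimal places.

q* = 36.02

Social marginal cost = private MC + MEC = 35.88 + 0.73q.
Set SMC = demand: 35.88 + 0.73q = 150.77 - 2.46q → q* = 36.0157.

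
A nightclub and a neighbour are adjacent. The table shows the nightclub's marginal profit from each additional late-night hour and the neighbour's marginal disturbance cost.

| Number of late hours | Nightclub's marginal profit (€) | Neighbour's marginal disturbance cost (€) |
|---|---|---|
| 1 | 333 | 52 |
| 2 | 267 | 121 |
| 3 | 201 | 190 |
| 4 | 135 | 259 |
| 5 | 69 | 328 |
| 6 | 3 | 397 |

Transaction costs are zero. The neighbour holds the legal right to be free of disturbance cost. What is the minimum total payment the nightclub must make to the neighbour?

Efficient level: marginal profit ≥ marginal disturbance cost through level 3, so k* = 3.
With the neighbour holding the right, the nightclub must at least compensate total damage at k*: 52 + 121 + 190 = 363.

€363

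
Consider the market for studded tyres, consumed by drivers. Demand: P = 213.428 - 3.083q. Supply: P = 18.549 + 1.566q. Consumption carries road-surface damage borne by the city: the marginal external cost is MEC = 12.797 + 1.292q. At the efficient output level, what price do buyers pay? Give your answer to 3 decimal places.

P = 118.939

Social marginal benefit = demand − MEC = 200.631 - 4.375q.
Set SMB = MC: 200.631 - 4.375q = 18.549 + 1.566q → q* = 30.6484.
Consumer price on the demand curve at q*: 213.428 − 3.083×30.6484 = 118.9390.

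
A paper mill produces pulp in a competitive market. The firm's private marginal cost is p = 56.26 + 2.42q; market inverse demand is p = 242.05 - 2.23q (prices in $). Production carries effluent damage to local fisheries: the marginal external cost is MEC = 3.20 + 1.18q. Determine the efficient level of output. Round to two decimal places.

Social marginal cost = private MC + MEC = 59.46 + 3.60q.
Set SMC = demand: 59.46 + 3.60q = 242.05 - 2.23q → q* = 31.3190.

q* = 31.32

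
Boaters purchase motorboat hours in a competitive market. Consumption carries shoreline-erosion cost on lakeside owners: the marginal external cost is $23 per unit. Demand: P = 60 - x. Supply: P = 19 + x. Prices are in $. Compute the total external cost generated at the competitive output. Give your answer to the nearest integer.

Market equilibrium (private): 19 + x = 60 - x → x_m = 20.5000.
Total external cost = MEC × x_m = 23 × 20.5000 = 471.5000.

$472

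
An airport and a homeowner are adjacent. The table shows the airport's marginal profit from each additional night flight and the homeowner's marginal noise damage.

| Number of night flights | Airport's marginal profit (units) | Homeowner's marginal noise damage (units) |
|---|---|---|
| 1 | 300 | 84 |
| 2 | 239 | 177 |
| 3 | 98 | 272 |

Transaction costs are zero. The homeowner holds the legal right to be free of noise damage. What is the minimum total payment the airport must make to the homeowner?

261

Efficient level: marginal profit ≥ marginal noise damage through level 2, so k* = 2.
With the homeowner holding the right, the airport must at least compensate total damage at k*: 84 + 177 = 261.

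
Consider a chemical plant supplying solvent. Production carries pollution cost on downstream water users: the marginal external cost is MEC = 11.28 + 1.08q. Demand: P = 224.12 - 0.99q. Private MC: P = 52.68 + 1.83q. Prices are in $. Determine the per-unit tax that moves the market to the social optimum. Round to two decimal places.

tax = $55.63 per unit

Social marginal cost = private MC + MEC = 63.96 + 2.91q.
Set SMC = demand: 63.96 + 2.91q = 224.12 - 0.99q → q* = 41.0667.
The Pigouvian tax equals MEC at q*: 11.28 + 1.08×41.0667 = 55.6320.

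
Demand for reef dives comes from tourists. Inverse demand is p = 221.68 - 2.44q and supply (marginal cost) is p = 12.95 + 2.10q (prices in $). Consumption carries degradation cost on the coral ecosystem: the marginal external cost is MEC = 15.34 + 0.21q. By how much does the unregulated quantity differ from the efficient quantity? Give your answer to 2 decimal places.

5.26 units

Market equilibrium (private): 12.95 + 2.10q = 221.68 - 2.44q → q_m = 45.9758.
Social marginal benefit = demand − MEC = 206.34 - 2.65q.
Set SMB = MC: 206.34 - 2.65q = 12.95 + 2.10q → q* = 40.7137.
Gap = |45.9758 − 40.7137| = 5.2621.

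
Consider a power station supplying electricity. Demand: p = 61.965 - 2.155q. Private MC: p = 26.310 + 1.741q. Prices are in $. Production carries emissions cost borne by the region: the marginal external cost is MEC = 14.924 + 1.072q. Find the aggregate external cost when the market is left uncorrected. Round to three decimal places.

Market equilibrium (private): 26.310 + 1.741q = 61.965 - 2.155q → q_m = 9.1517.
Total external cost = ∫₀^{q_m} (14.924 + 1.072q) dq = 14.924×9.1517 + ½×1.072×9.1517² = 181.4719.

$181.472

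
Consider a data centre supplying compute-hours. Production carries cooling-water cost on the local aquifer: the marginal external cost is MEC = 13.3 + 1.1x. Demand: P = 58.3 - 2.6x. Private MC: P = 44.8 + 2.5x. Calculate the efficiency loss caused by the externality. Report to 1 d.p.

DWL = 21.2

Market equilibrium (private): 44.8 + 2.5x = 58.3 - 2.6x → x_m = 2.6471.
Social marginal cost = private MC + MEC = 58.1 + 3.6x.
Set SMC = demand: 58.1 + 3.6x = 58.3 - 2.6x → x* = 0.0323.
The welfare-loss triangle has base |x_m − x*| and height MEC(x_m) (the vertical gap between SMC and demand is zero at x* and MEC at x_m).
DWL = ½ × 2.6148 × 16.2118 = 21.1953.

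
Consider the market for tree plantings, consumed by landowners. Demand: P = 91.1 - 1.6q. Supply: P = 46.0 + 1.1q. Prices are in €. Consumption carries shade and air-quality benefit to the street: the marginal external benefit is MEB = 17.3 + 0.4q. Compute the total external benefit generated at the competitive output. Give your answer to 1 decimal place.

Market equilibrium (private): 46.0 + 1.1q = 91.1 - 1.6q → q_m = 16.7037.
Total external benefit = ∫₀^{q_m} (17.3 + 0.4q) dq = 17.3×16.7037 + ½×0.4×16.7037² = 344.7767.

€344.8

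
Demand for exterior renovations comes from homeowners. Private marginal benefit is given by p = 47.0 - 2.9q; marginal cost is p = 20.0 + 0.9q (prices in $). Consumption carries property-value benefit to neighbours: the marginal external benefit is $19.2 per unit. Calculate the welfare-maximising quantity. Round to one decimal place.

Social marginal benefit = demand + MEB = 66.2 - 2.9q.
Set SMB = MC: 66.2 - 2.9q = 20.0 + 0.9q → q* = 12.1579.

q* = 12.2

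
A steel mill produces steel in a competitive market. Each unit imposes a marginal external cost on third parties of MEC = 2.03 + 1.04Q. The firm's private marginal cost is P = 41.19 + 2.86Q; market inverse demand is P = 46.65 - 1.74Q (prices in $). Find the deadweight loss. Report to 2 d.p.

DWL = $0.94

Market equilibrium (private): 41.19 + 2.86Q = 46.65 - 1.74Q → Q_m = 1.1870.
Social marginal cost = private MC + MEC = 43.22 + 3.90Q.
Set SMC = demand: 43.22 + 3.90Q = 46.65 - 1.74Q → Q* = 0.6082.
The loss is the area between SMC and demand from Q* to Q_m; with linear curves that's a triangle of height MEC(Q_m).
DWL = ½ × 0.5788 × 3.2644 = 0.9447.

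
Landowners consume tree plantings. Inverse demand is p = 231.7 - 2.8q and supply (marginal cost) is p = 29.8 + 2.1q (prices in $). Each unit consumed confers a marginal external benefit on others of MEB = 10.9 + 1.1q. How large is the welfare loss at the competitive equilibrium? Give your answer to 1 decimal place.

Market equilibrium (private): 29.8 + 2.1q = 231.7 - 2.8q → q_m = 41.2041.
Social marginal benefit = demand + MEB = 242.6 - 1.7q.
Set SMB = MC: 242.6 - 1.7q = 29.8 + 2.1q → q* = 56.0000.
The loss is the area between SMB and MC from q* to q_m; with linear curves that's a triangle of height MEB(q_m).
DWL = ½ × 14.7959 × 56.2245 = 415.9460.

DWL = $415.9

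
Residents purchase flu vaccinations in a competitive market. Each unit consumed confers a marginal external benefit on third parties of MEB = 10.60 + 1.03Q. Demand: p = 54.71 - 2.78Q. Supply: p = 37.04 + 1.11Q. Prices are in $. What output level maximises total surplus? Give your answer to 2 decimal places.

Q* = 9.88

Social marginal benefit = demand + MEB = 65.31 - 1.75Q.
Set SMB = MC: 65.31 - 1.75Q = 37.04 + 1.11Q → Q* = 9.8846.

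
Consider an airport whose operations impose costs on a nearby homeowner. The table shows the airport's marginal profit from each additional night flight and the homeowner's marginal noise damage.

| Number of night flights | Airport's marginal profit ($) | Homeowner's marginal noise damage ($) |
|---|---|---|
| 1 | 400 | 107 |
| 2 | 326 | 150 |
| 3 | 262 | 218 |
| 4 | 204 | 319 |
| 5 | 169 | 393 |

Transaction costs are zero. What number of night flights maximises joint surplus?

Bargaining reaches the level where marginal profit last exceeds marginal noise damage.
That holds through level 3 (262 ≥ 218) but not at 4 (204 < 319).

3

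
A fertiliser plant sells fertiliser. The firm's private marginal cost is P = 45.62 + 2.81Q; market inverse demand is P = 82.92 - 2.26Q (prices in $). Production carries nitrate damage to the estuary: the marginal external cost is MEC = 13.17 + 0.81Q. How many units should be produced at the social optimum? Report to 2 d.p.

Q* = 4.10

Social marginal cost = private MC + MEC = 58.79 + 3.62Q.
Set SMC = demand: 58.79 + 3.62Q = 82.92 - 2.26Q → Q* = 4.1037.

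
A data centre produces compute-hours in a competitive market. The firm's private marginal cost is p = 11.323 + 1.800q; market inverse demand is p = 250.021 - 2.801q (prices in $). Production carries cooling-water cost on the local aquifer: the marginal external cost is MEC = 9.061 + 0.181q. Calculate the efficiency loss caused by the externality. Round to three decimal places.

DWL = $35.597

Market equilibrium (private): 11.323 + 1.800q = 250.021 - 2.801q → q_m = 51.8796.
Social marginal cost = private MC + MEC = 20.384 + 1.981q.
Set SMC = demand: 20.384 + 1.981q = 250.021 - 2.801q → q* = 48.0211.
The loss is the area between SMC and demand from q* to q_m; with linear curves that's a triangle of height MEC(q_m).
DWL = ½ × 3.8585 × 18.4512 = 35.5970.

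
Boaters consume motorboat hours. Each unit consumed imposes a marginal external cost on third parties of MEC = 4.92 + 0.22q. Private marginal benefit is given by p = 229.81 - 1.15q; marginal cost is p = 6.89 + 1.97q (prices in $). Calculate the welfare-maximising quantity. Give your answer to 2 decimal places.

q* = 65.27

Social marginal benefit = demand − MEC = 224.89 - 1.37q.
Set SMB = MC: 224.89 - 1.37q = 6.89 + 1.97q → q* = 65.2695.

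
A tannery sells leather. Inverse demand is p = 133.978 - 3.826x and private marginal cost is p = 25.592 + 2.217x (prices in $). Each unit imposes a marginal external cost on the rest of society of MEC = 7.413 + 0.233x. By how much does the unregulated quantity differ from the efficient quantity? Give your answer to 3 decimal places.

1.847 units

Market equilibrium (private): 25.592 + 2.217x = 133.978 - 3.826x → x_m = 17.9358.
Social marginal cost = private MC + MEC = 33.005 + 2.450x.
Set SMC = demand: 33.005 + 2.450x = 133.978 - 3.826x → x* = 16.0888.
Gap = |17.9358 − 16.0888| = 1.8470.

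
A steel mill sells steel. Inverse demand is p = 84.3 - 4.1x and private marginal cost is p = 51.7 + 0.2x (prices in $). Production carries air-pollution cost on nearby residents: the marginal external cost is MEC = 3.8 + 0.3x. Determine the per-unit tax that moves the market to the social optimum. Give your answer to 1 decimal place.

tax = $5.7 per unit

Social marginal cost = private MC + MEC = 55.5 + 0.5x.
Set SMC = demand: 55.5 + 0.5x = 84.3 - 4.1x → x* = 6.2609.
The Pigouvian tax equals MEC at x*: 3.8 + 0.3×6.2609 = 5.6783.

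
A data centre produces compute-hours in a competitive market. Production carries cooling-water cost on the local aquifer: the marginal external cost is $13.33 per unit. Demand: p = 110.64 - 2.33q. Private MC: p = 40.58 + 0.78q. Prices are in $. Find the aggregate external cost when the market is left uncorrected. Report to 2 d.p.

Market equilibrium (private): 40.58 + 0.78q = 110.64 - 2.33q → q_m = 22.5273.
Total external cost = MEC × q_m = 13.33 × 22.5273 = 300.2889.

$300.29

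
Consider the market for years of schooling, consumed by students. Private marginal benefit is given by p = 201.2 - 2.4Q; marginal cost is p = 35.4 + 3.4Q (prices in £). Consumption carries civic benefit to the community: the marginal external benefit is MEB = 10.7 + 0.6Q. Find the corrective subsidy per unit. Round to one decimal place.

Social marginal benefit = demand + MEB = 211.9 - 1.8Q.
Set SMB = MC: 211.9 - 1.8Q = 35.4 + 3.4Q → Q* = 33.9423.
The Pigouvian subsidy equals MEB at Q*: 10.7 + 0.6×33.9423 = 31.0654.

subsidy = £31.1 per unit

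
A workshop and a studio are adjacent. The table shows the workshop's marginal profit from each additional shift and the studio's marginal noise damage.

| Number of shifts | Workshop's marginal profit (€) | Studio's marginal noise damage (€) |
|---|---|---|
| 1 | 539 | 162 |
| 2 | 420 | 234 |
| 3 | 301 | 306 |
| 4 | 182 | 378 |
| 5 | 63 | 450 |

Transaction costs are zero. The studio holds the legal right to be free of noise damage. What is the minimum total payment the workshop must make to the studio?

Efficient level: marginal profit ≥ marginal noise damage through level 2, so k* = 2.
With the studio holding the right, the workshop must at least compensate total damage at k*: 162 + 234 = 396.

€396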